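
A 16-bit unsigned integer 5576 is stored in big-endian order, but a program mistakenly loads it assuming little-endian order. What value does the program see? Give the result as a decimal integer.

51221

5576 in 16-bit hexadecimal is 0x15C8.
Stored big-endian, the bytes at ascending addresses are 15 C8.
Read back as little-endian, the first byte is least significant, giving 0xC815.
0xC815 = 51221.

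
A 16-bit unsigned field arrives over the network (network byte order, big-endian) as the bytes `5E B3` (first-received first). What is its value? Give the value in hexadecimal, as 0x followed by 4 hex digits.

Big-endian stores the most-significant byte at the lowest address.
The bytes are already most-significant first: 0x5EB3.

0x5EB3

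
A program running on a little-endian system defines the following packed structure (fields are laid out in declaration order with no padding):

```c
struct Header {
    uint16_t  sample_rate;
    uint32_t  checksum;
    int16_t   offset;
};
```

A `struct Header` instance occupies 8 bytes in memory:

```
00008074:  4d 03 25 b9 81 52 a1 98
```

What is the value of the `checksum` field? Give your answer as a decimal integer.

1384233253

`checksum` follows `sample_rate` (2 bytes), so it starts at byte offset 2 and occupies 4 bytes.
Bytes at offsets 2..5: 25 B9 81 52.
Little-endian: lowest address holds the least-significant byte.
Reassemble most-significant byte first: 52 81 B9 25 → 0x5281B925.
0x5281B925 = 1384233253.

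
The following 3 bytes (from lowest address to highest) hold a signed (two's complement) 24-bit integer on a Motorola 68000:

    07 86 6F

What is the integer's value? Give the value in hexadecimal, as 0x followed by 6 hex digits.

In big-endian order the high byte comes first in memory.
The bytes are already most-significant first: 0x07866F.

0x07866F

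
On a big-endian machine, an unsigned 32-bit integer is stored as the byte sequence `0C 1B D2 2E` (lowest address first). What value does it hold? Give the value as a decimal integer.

In big-endian order the high byte comes first in memory.
The bytes are already most-significant first: 0x0C1BD22E.
0x0C1BD22E = 203149870.

203149870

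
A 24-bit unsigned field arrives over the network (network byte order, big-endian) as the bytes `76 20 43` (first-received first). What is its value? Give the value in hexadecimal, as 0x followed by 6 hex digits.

0x762043

Big-endian stores the most-significant byte at the lowest address.
The bytes are already most-significant first: 0x762043.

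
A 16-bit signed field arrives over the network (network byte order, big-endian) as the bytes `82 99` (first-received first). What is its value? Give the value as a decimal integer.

In big-endian order the high byte comes first in memory.
The bytes are already most-significant first: 0x8299.
Top bit is set, so as a signed 16-bit value this is 0x8299 − 2^16 = -32103.

-32103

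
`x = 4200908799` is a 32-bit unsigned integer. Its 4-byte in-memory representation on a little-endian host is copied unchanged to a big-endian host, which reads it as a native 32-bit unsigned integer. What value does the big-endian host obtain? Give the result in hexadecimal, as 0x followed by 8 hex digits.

0xFFC764FA

4200908799 in 32-bit hexadecimal is 0xFA64C7FF.
Stored little-endian, the bytes at ascending addresses are FF C7 64 FA.
Read back as big-endian, the last byte is least significant, giving 0xFFC764FA.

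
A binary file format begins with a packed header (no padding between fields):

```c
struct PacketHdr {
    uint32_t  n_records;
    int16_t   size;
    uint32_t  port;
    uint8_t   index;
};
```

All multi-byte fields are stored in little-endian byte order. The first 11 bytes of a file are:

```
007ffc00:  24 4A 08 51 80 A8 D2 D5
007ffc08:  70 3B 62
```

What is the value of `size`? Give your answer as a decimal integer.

-22400

`size` follows `n_records` (4 bytes), so it starts at byte offset 4 and occupies 2 bytes.
Bytes at offsets 4..5: 80 A8.
Little-endian stores the least-significant byte at the lowest address.
Reassemble most-significant byte first: A8 80 → 0xA880.
Top bit is set, so as a signed 16-bit value this is 0xA880 − 2^16 = -22400.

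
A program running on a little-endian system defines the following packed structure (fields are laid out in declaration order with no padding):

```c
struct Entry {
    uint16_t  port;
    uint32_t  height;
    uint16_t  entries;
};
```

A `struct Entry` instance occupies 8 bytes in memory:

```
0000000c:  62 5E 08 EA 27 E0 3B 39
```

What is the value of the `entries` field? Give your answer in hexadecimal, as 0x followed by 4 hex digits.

`entries` follows `port` (2 B), `height` (4 B), so it starts at offset 2 + 4 = 6 and occupies 2 bytes.
Bytes at offsets 6..7: 3B 39.
Little-endian stores the least-significant byte at the lowest address.
Reassemble most-significant byte first: 39 3B → 0x393B.

0x393B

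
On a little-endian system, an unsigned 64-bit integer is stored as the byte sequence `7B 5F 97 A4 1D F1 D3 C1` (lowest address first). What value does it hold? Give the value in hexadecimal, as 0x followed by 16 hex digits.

In little-endian order the low byte comes first in memory.
Reassemble most-significant byte first: C1 D3 F1 1D A4 97 5F 7B → 0xC1D3F11DA4975F7B.

0xC1D3F11DA4975F7B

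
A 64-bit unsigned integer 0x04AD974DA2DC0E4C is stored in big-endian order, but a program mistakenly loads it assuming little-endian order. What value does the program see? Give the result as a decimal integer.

Stored big-endian, the bytes at ascending addresses are 04 AD 97 4D A2 DC 0E 4C.
Read back as little-endian, the first byte is least significant, giving 0x4C0EDCA24D97AD04.
0x4C0EDCA24D97AD04 = 5480560386201070852.

5480560386201070852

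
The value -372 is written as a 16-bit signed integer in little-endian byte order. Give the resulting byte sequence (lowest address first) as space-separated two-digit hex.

8C FE

Two's complement of -372 in 16 bits: 372 = 0x0174; invert → 0xFE8B; add 1 → 0xFE8C.
Split into bytes (most-significant first): FE 8C.
In little-endian order the low byte comes first in memory.
So at ascending addresses the bytes are 8C FE.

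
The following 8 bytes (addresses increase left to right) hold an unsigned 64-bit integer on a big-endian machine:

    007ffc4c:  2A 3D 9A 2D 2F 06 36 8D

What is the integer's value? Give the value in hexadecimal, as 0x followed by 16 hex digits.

In big-endian order the high byte comes first in memory.
The bytes are already most-significant first: 0x2A3D9A2D2F06368D.

0x2A3D9A2D2F06368D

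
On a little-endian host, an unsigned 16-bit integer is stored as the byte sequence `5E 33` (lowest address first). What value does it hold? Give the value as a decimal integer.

In little-endian order the low byte comes first in memory.
Reassemble most-significant byte first: 33 5E → 0x335E.
0x335E = 13150.

13150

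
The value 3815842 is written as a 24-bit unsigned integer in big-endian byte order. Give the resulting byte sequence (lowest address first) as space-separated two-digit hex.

3815842 in hexadecimal, padded to 24 bits, is 0x3A39A2.
Split into bytes (most-significant first): 3A 39 A2.
In big-endian order the high byte comes first in memory.
So the memory order matches the most-significant-first order: 3A 39 A2.

3A 39 A2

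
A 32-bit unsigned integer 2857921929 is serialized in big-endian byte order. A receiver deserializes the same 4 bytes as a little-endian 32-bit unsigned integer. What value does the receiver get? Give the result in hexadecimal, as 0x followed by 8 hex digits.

0x896D58AA

2857921929 in 32-bit hexadecimal is 0xAA586D89.
Stored big-endian, the bytes at ascending addresses are AA 58 6D 89.
Read back as little-endian, the first byte is least significant, giving 0x896D58AA.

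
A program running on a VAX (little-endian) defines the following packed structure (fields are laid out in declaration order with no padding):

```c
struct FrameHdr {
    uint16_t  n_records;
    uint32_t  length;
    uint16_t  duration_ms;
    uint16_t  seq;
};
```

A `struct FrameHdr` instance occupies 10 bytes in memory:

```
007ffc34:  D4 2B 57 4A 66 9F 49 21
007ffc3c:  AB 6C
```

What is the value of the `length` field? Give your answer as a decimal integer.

`length` follows `n_records` (2 bytes), so it starts at byte offset 2 and occupies 4 bytes.
Bytes at offsets 2..5: 57 4A 66 9F.
Little-endian: lowest address holds the least-significant byte.
Reassemble most-significant byte first: 9F 66 4A 57 → 0x9F664A57.
0x9F664A57 = 2674281047.

2674281047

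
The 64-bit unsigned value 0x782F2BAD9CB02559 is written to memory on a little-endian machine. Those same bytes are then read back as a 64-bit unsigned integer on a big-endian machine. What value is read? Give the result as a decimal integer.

Stored little-endian, the bytes at ascending addresses are 59 25 B0 9C AD 2B 2F 78.
Read back as big-endian, the last byte is least significant, giving 0x5925B09CAD2B2F78.
0x5925B09CAD2B2F78 = 6423734630480555896.

6423734630480555896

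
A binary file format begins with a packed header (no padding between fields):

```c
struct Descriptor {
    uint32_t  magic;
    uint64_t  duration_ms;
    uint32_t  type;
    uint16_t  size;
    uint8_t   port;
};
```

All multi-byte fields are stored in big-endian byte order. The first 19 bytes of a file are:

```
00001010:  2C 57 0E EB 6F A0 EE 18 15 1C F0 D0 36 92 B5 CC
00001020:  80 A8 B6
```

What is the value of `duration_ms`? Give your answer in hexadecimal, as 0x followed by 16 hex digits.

0x6FA0EE18151CF0D0

`duration_ms` follows `magic` (4 bytes), so it starts at byte offset 4 and occupies 8 bytes.
Bytes at offsets 4..11: 6F A0 EE 18 15 1C F0 D0.
Big-endian: lowest address holds the most-significant byte.
The bytes are already most-significant first: 0x6FA0EE18151CF0D0.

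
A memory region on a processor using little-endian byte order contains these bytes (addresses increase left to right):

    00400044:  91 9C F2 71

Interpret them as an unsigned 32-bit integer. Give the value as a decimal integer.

1911725201

In little-endian order the low byte comes first in memory.
Reassemble most-significant byte first: 71 F2 9C 91 → 0x71F29C91.
0x71F29C91 = 1911725201.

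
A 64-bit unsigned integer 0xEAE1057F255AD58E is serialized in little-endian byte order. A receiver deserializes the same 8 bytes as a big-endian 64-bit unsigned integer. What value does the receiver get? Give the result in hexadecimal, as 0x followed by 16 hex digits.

0x8ED55A257F05E1EA

Stored little-endian, the bytes at ascending addresses are 8E D5 5A 25 7F 05 E1 EA.
Read back as big-endian, the last byte is least significant, giving 0x8ED55A257F05E1EA.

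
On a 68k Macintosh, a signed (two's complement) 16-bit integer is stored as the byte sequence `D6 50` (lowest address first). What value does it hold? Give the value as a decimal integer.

-10672

In big-endian order the high byte comes first in memory.
The bytes are already most-significant first: 0xD650.
Top bit is set, so as a signed 16-bit value this is 0xD650 − 2^16 = -10672.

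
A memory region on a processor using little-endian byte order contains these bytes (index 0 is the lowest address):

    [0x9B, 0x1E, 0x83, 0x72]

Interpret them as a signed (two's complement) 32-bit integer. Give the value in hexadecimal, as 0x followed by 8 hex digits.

In little-endian order the low byte comes first in memory.
Reassemble most-significant byte first: 72 83 1E 9B → 0x72831E9B.

0x72831E9B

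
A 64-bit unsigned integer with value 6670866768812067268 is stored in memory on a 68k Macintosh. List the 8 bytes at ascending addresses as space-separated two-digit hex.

6670866768812067268 in hexadecimal, padded to 64 bits, is 0x5C93ADFB830049C4.
Split into bytes (most-significant first): 5C 93 AD FB 83 00 49 C4.
Big-endian stores the most-significant byte at the lowest address.
So the memory order matches the most-significant-first order: 5C 93 AD FB 83 00 49 C4.

5C 93 AD FB 83 00 49 C4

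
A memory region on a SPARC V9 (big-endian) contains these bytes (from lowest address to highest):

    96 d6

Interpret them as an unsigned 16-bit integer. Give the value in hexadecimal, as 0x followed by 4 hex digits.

0x96D6

Big-endian: lowest address holds the most-significant byte.
The bytes are already most-significant first: 0x96D6.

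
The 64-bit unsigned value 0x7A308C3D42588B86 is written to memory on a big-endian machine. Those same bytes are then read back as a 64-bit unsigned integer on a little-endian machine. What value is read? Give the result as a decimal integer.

9694939664368808058

Stored big-endian, the bytes at ascending addresses are 7A 30 8C 3D 42 58 8B 86.
Read back as little-endian, the first byte is least significant, giving 0x868B58423D8C307A.
0x868B58423D8C307A = 9694939664368808058.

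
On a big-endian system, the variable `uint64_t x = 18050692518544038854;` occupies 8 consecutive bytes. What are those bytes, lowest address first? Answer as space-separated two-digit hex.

FA 80 F1 35 7D 9E 5B C6

18050692518544038854 in hexadecimal, padded to 64 bits, is 0xFA80F1357D9E5BC6.
Split into bytes (most-significant first): FA 80 F1 35 7D 9E 5B C6.
In big-endian order the high byte comes first in memory.
So the memory order matches the most-significant-first order: FA 80 F1 35 7D 9E 5B C6.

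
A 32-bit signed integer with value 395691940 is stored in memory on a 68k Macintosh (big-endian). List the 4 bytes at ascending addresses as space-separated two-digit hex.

17 95 C7 A4

395691940 in hexadecimal, padded to 32 bits, is 0x1795C7A4.
Split into bytes (most-significant first): 17 95 C7 A4.
Big-endian: lowest address holds the most-significant byte.
So the memory order matches the most-significant-first order: 17 95 C7 A4.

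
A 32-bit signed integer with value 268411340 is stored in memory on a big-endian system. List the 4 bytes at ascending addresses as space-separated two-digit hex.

0F FF A1 CC

268411340 in hexadecimal, padded to 32 bits, is 0x0FFFA1CC.
Split into bytes (most-significant first): 0F FF A1 CC.
Big-endian: lowest address holds the most-significant byte.
So the memory order matches the most-significant-first order: 0F FF A1 CC.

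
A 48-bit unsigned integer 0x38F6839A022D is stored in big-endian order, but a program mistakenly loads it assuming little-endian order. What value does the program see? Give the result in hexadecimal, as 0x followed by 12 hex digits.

Stored big-endian, the bytes at ascending addresses are 38 F6 83 9A 02 2D.
Read back as little-endian, the first byte is least significant, giving 0x2D029A83F638.

0x2D029A83F638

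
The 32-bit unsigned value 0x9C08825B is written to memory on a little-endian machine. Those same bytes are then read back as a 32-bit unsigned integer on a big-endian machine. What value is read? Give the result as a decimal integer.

Stored little-endian, the bytes at ascending addresses are 5B 82 08 9C.
Read back as big-endian, the last byte is least significant, giving 0x5B82089C.
0x5B82089C = 1535248540.

1535248540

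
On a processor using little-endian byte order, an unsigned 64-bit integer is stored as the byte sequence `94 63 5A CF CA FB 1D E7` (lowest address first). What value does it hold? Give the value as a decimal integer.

Little-endian: lowest address holds the least-significant byte.
Reassemble most-significant byte first: E7 1D FB CA CF 5A 63 94 → 0xE71DFBCACF5A6394.
0xE71DFBCACF5A6394 = 16653743845566735252.

16653743845566735252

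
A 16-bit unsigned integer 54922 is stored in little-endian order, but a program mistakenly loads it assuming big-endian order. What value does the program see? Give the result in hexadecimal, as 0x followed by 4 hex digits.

0x8AD6

54922 in 16-bit hexadecimal is 0xD68A.
Stored little-endian, the bytes at ascending addresses are 8A D6.
Read back as big-endian, the last byte is least significant, giving 0x8AD6.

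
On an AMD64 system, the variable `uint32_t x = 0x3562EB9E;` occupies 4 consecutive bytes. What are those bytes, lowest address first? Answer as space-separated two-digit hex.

Split into bytes (most-significant first): 35 62 EB 9E.
Little-endian: lowest address holds the least-significant byte.
So at ascending addresses the bytes are 9E EB 62 35.

9E EB 62 35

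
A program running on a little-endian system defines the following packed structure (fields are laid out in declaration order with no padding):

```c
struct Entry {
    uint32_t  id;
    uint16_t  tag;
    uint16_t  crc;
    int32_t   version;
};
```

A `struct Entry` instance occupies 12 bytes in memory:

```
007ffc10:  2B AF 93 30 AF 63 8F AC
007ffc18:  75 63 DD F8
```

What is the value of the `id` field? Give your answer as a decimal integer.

814985003

`id` is the first field, at byte offset 0, occupying 4 bytes.
Bytes at offsets 0..3: 2B AF 93 30.
Little-endian stores the least-significant byte at the lowest address.
Reassemble most-significant byte first: 30 93 AF 2B → 0x3093AF2B.
0x3093AF2B = 814985003.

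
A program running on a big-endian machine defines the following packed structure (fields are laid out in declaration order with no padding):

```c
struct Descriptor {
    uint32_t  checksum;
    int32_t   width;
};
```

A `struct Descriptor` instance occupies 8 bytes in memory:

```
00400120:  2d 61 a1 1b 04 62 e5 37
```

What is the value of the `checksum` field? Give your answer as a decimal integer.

761372955

`checksum` is the first field, at byte offset 0, occupying 4 bytes.
Bytes at offsets 0..3: 2D 61 A1 1B.
In big-endian order the high byte comes first in memory.
The bytes are already most-significant first: 0x2D61A11B.
0x2D61A11B = 761372955.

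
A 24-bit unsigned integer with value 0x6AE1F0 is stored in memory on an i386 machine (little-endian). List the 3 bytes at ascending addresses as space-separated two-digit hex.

Split into bytes (most-significant first): 6A E1 F0.
In little-endian order the low byte comes first in memory.
So at ascending addresses the bytes are F0 E1 6A.

F0 E1 6A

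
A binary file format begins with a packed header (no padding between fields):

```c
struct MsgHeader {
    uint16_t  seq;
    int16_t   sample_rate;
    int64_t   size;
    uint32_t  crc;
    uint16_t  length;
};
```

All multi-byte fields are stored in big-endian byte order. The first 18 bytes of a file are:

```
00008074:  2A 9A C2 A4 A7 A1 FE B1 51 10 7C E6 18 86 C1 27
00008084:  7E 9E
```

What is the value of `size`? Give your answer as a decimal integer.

-6367528360602469146

`size` follows `seq` (2 B), `sample_rate` (2 B), so it starts at offset 2 + 2 = 4 and occupies 8 bytes.
Bytes at offsets 4..11: A7 A1 FE B1 51 10 7C E6.
Big-endian stores the most-significant byte at the lowest address.
The bytes are already most-significant first: 0xA7A1FEB151107CE6.
Top bit is set, so as a signed 64-bit value this is 0xA7A1FEB151107CE6 − 2^64 = -6367528360602469146.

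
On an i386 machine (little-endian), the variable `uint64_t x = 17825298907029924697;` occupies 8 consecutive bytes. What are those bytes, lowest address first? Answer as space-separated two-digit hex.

17825298907029924697 in hexadecimal, padded to 64 bits, is 0xF7602EE9D8AD6B59.
Split into bytes (most-significant first): F7 60 2E E9 D8 AD 6B 59.
Little-endian stores the least-significant byte at the lowest address.
So at ascending addresses the bytes are 59 6B AD D8 E9 2E 60 F7.

59 6B AD D8 E9 2E 60 F7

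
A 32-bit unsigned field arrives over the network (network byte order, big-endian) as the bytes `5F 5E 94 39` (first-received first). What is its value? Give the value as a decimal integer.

1600033849

Big-endian stores the most-significant byte at the lowest address.
The bytes are already most-significant first: 0x5F5E9439.
0x5F5E9439 = 1600033849.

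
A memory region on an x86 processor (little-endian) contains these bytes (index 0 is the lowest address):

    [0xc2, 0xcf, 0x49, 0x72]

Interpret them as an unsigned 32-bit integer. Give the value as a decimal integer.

1917439938

Little-endian: lowest address holds the least-significant byte.
Reassemble most-significant byte first: 72 49 CF C2 → 0x7249CFC2.
0x7249CFC2 = 1917439938.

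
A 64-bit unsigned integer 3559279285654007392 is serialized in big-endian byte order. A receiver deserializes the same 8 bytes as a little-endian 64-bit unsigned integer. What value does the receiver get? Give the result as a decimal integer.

3559279285654007392 in 64-bit hexadecimal is 0x316519A705D02E60.
Stored big-endian, the bytes at ascending addresses are 31 65 19 A7 05 D0 2E 60.
Read back as little-endian, the first byte is least significant, giving 0x602ED005A7196531.
0x602ED005A7196531 = 6930705599266645297.

6930705599266645297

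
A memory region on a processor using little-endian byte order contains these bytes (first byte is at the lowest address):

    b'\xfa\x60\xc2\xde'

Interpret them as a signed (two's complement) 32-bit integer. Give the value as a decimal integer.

-557686534

Little-endian stores the least-significant byte at the lowest address.
Reassemble most-significant byte first: DE C2 60 FA → 0xDEC260FA.
Top bit is set, so as a signed 32-bit value this is 0xDEC260FA − 2^32 = -557686534.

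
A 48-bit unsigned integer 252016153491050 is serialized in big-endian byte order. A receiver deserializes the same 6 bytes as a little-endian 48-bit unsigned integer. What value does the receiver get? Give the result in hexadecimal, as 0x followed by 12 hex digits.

0x6A764E1535E5

252016153491050 in 48-bit hexadecimal is 0xE535154E766A.
Stored big-endian, the bytes at ascending addresses are E5 35 15 4E 76 6A.
Read back as little-endian, the first byte is least significant, giving 0x6A764E1535E5.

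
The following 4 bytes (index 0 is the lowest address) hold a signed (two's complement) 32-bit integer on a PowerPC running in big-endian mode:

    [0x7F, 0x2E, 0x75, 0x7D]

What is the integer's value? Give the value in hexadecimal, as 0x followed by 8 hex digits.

In big-endian order the high byte comes first in memory.
The bytes are already most-significant first: 0x7F2E757D.

0x7F2E757D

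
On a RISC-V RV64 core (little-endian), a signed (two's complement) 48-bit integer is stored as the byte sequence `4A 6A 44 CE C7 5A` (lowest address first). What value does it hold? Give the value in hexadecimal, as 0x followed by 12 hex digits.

0x5AC7CE446A4A

Little-endian stores the least-significant byte at the lowest address.
Reassemble most-significant byte first: 5A C7 CE 44 6A 4A → 0x5AC7CE446A4A.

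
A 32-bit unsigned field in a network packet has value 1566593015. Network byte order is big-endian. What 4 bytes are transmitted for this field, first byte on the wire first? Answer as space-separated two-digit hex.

5D 60 4F F7

1566593015 in hexadecimal, padded to 32 bits, is 0x5D604FF7.
Split into bytes (most-significant first): 5D 60 4F F7.
Big-endian: lowest address holds the most-significant byte.
So the memory order matches the most-significant-first order: 5D 60 4F F7.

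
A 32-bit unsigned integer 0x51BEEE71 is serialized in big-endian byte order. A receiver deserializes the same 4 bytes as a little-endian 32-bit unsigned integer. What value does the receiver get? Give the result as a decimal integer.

1911471697

Stored big-endian, the bytes at ascending addresses are 51 BE EE 71.
Read back as little-endian, the first byte is least significant, giving 0x71EEBE51.
0x71EEBE51 = 1911471697.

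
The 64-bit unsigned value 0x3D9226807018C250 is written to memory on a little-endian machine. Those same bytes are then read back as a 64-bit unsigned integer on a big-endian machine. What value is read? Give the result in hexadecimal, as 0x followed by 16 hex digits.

Stored little-endian, the bytes at ascending addresses are 50 C2 18 70 80 26 92 3D.
Read back as big-endian, the last byte is least significant, giving 0x50C218708026923D.

0x50C218708026923D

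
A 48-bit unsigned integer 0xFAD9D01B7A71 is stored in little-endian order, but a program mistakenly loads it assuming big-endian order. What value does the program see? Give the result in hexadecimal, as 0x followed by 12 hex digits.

Stored little-endian, the bytes at ascending addresses are 71 7A 1B D0 D9 FA.
Read back as big-endian, the last byte is least significant, giving 0x717A1BD0D9FA.

0x717A1BD0D9FA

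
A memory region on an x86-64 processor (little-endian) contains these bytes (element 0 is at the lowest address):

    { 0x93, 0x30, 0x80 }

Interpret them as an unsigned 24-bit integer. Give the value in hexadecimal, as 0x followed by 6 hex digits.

0x803093

Little-endian stores the least-significant byte at the lowest address.
Reassemble most-significant byte first: 80 30 93 → 0x803093.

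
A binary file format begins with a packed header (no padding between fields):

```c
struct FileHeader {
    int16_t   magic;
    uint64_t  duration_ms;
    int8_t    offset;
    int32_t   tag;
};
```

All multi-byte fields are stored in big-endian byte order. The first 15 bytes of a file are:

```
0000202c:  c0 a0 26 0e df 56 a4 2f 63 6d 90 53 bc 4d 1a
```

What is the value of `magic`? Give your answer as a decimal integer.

`magic` is the first field, at byte offset 0, occupying 2 bytes.
Bytes at offsets 0..1: C0 A0.
Big-endian stores the most-significant byte at the lowest address.
The bytes are already most-significant first: 0xC0A0.
Top bit is set, so as a signed 16-bit value this is 0xC0A0 − 2^16 = -16224.

-16224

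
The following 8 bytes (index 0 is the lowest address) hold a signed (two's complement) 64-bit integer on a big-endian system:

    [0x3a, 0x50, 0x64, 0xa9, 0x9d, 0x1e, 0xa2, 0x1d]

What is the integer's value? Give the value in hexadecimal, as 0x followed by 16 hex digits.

Big-endian stores the most-significant byte at the lowest address.
The bytes are already most-significant first: 0x3A5064A99D1EA21D.

0x3A5064A99D1EA21D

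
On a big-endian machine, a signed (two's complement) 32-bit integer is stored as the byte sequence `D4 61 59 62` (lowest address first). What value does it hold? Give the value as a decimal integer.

-731817630

In big-endian order the high byte comes first in memory.
The bytes are already most-significant first: 0xD4615962.
Top bit is set, so as a signed 32-bit value this is 0xD4615962 − 2^32 = -731817630.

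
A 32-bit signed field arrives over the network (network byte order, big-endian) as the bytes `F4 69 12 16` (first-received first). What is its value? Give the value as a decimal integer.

Big-endian: lowest address holds the most-significant byte.
The bytes are already most-significant first: 0xF4691216.
Top bit is set, so as a signed 32-bit value this is 0xF4691216 − 2^32 = -194440682.

-194440682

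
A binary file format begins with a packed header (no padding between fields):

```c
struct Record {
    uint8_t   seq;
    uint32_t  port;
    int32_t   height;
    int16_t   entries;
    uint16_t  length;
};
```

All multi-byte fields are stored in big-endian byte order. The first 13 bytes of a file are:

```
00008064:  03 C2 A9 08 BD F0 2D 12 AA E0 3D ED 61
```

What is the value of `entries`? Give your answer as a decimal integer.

-8131

`entries` follows `seq` (1 B), `port` (4 B), `height` (4 B), so it starts at offset 1 + 4 + 4 = 9 and occupies 2 bytes.
Bytes at offsets 9..10: E0 3D.
In big-endian order the high byte comes first in memory.
The bytes are already most-significant first: 0xE03D.
Top bit is set, so as a signed 16-bit value this is 0xE03D − 2^16 = -8131.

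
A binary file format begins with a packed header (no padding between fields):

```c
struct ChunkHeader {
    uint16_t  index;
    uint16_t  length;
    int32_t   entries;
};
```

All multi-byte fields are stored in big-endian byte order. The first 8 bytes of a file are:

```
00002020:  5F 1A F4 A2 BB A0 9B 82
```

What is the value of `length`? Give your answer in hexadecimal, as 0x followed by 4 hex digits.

0xF4A2

`length` follows `index` (2 bytes), so it starts at byte offset 2 and occupies 2 bytes.
Bytes at offsets 2..3: F4 A2.
Big-endian: lowest address holds the most-significant byte.
The bytes are already most-significant first: 0xF4A2.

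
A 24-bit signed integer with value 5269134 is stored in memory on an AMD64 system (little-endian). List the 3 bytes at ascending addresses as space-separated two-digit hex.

5269134 in hexadecimal, padded to 24 bits, is 0x50668E.
Split into bytes (most-significant first): 50 66 8E.
In little-endian order the low byte comes first in memory.
So at ascending addresses the bytes are 8E 66 50.

8E 66 50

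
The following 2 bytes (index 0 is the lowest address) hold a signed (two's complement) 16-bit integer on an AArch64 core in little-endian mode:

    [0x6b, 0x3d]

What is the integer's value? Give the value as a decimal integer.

Little-endian: lowest address holds the least-significant byte.
Reassemble most-significant byte first: 3D 6B → 0x3D6B.
0x3D6B = 15723.

15723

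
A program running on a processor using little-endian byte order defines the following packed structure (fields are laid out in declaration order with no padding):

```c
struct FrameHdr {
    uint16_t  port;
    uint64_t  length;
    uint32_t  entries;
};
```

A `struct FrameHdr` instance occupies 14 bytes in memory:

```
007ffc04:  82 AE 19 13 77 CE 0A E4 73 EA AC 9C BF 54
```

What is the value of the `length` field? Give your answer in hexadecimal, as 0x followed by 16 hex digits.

0xEA73E40ACE771319

`length` follows `port` (2 bytes), so it starts at byte offset 2 and occupies 8 bytes.
Bytes at offsets 2..9: 19 13 77 CE 0A E4 73 EA.
In little-endian order the low byte comes first in memory.
Reassemble most-significant byte first: EA 73 E4 0A CE 77 13 19 → 0xEA73E40ACE771319.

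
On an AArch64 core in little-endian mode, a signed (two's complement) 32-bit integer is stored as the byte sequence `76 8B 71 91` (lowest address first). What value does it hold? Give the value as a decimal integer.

Little-endian: lowest address holds the least-significant byte.
Reassemble most-significant byte first: 91 71 8B 76 → 0x91718B76.
Top bit is set, so as a signed 32-bit value this is 0x91718B76 − 2^32 = -1854829706.

-1854829706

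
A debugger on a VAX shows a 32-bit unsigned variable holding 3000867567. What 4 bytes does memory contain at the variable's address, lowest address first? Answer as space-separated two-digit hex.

3000867567 in hexadecimal, padded to 32 bits, is 0xB2DD9AEF.
Split into bytes (most-significant first): B2 DD 9A EF.
Little-endian stores the least-significant byte at the lowest address.
So at ascending addresses the bytes are EF 9A DD B2.

EF 9A DD B2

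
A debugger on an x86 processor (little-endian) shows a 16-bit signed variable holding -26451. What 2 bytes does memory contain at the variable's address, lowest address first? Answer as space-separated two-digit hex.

Two's complement of -26451 in 16 bits: 26451 = 0x6753; invert → 0x98AC; add 1 → 0x98AD.
Split into bytes (most-significant first): 98 AD.
Little-endian stores the least-significant byte at the lowest address.
So at ascending addresses the bytes are AD 98.

AD 98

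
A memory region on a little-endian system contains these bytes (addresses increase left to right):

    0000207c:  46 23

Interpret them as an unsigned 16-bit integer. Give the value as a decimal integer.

9030

Little-endian: lowest address holds the least-significant byte.
Reassemble most-significant byte first: 23 46 → 0x2346.
0x2346 = 9030.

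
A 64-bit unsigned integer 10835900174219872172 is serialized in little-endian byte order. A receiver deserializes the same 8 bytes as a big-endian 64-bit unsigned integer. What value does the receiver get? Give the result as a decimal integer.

10835900174219872172 in 64-bit hexadecimal is 0x9660D9CC21F807AC.
Stored little-endian, the bytes at ascending addresses are AC 07 F8 21 CC D9 60 96.
Read back as big-endian, the last byte is least significant, giving 0xAC07F821CCD96096.
0xAC07F821CCD96096 = 12396149323414986902.

12396149323414986902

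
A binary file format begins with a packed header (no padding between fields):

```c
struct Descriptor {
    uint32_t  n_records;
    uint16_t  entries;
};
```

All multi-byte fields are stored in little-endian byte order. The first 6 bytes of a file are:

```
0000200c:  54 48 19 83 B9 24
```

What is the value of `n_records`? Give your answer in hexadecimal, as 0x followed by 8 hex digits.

`n_records` is the first field, at byte offset 0, occupying 4 bytes.
Bytes at offsets 0..3: 54 48 19 83.
Little-endian stores the least-significant byte at the lowest address.
Reassemble most-significant byte first: 83 19 48 54 → 0x83194854.

0x83194854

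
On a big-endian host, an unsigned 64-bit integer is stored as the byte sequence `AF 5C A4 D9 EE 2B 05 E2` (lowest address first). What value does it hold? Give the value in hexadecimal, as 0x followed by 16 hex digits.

In big-endian order the high byte comes first in memory.
The bytes are already most-significant first: 0xAF5CA4D9EE2B05E2.

0xAF5CA4D9EE2B05E2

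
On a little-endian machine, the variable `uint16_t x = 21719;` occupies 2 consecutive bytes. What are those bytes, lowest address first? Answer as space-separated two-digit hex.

21719 in hexadecimal, padded to 16 bits, is 0x54D7.
Split into bytes (most-significant first): 54 D7.
Little-endian: lowest address holds the least-significant byte.
So at ascending addresses the bytes are D7 54.

D7 54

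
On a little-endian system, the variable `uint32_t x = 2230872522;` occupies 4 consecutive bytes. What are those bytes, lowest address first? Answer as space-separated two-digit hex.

2230872522 in hexadecimal, padded to 32 bits, is 0x84F869CA.
Split into bytes (most-significant first): 84 F8 69 CA.
Little-endian stores the least-significant byte at the lowest address.
So at ascending addresses the bytes are CA 69 F8 84.

CA 69 F8 84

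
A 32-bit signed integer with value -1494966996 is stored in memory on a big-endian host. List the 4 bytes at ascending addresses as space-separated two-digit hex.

A6 E4 9D 2C

Two's complement of -1494966996 in 32 bits: 1494966996 = 0x591B62D4; invert → 0xA6E49D2B; add 1 → 0xA6E49D2C.
Split into bytes (most-significant first): A6 E4 9D 2C.
Big-endian: lowest address holds the most-significant byte.
So the memory order matches the most-significant-first order: A6 E4 9D 2C.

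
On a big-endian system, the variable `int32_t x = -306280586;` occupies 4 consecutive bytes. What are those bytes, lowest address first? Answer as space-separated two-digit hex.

Two's complement of -306280586 in 32 bits: 306280586 = 0x1241788A; invert → 0xEDBE8775; add 1 → 0xEDBE8776.
Split into bytes (most-significant first): ED BE 87 76.
Big-endian: lowest address holds the most-significant byte.
So the memory order matches the most-significant-first order: ED BE 87 76.

ED BE 87 76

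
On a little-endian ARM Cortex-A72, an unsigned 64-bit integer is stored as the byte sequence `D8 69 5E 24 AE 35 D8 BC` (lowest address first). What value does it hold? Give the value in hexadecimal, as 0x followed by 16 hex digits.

0xBCD835AE245E69D8

Little-endian: lowest address holds the least-significant byte.
Reassemble most-significant byte first: BC D8 35 AE 24 5E 69 D8 → 0xBCD835AE245E69D8.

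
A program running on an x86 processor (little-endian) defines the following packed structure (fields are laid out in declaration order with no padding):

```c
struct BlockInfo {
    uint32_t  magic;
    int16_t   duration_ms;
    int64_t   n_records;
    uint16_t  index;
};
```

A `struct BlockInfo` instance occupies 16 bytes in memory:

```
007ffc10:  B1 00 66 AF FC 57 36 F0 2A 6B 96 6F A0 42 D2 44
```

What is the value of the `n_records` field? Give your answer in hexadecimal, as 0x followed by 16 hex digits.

0x42A06F966B2AF036

`n_records` follows `magic` (4 B), `duration_ms` (2 B), so it starts at offset 4 + 2 = 6 and occupies 8 bytes.
Bytes at offsets 6..13: 36 F0 2A 6B 96 6F A0 42.
Little-endian stores the least-significant byte at the lowest address.
Reassemble most-significant byte first: 42 A0 6F 96 6B 2A F0 36 → 0x42A06F966B2AF036.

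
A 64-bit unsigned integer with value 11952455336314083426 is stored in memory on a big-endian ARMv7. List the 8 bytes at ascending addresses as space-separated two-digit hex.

11952455336314083426 in hexadecimal, padded to 64 bits, is 0xA5DFA6CD32B91862.
Split into bytes (most-significant first): A5 DF A6 CD 32 B9 18 62.
In big-endian order the high byte comes first in memory.
So the memory order matches the most-significant-first order: A5 DF A6 CD 32 B9 18 62.

A5 DF A6 CD 32 B9 18 62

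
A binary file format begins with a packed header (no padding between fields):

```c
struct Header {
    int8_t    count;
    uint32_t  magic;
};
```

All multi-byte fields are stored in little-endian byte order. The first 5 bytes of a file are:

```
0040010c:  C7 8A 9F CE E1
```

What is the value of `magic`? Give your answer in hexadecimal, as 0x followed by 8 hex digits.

0xE1CE9F8A

`magic` follows `count` (1 byte), so it starts at byte offset 1 and occupies 4 bytes.
Bytes at offsets 1..4: 8A 9F CE E1.
In little-endian order the low byte comes first in memory.
Reassemble most-significant byte first: E1 CE 9F 8A → 0xE1CE9F8A.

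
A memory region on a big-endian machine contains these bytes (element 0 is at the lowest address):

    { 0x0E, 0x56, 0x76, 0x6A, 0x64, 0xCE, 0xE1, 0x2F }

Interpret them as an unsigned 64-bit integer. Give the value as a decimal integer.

1033143363857998127

Big-endian stores the most-significant byte at the lowest address.
The bytes are already most-significant first: 0x0E56766A64CEE12F.
0x0E56766A64CEE12F = 1033143363857998127.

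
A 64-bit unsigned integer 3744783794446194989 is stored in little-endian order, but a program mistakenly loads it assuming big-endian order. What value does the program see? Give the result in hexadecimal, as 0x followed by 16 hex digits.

0x2DD99A340525F833

3744783794446194989 in 64-bit hexadecimal is 0x33F82505349AD92D.
Stored little-endian, the bytes at ascending addresses are 2D D9 9A 34 05 25 F8 33.
Read back as big-endian, the last byte is least significant, giving 0x2DD99A340525F833.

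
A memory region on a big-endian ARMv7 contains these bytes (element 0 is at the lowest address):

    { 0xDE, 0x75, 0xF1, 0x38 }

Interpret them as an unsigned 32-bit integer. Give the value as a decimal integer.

3732271416

Big-endian stores the most-significant byte at the lowest address.
The bytes are already most-significant first: 0xDE75F138.
0xDE75F138 = 3732271416.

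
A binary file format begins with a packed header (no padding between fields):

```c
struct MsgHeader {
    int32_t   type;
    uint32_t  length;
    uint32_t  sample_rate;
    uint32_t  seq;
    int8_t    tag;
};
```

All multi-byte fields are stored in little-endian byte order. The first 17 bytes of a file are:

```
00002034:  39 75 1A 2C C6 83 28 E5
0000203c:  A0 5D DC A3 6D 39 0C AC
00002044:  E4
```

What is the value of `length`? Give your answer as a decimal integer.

3844637638

`length` follows `type` (4 bytes), so it starts at byte offset 4 and occupies 4 bytes.
Bytes at offsets 4..7: C6 83 28 E5.
Little-endian stores the least-significant byte at the lowest address.
Reassemble most-significant byte first: E5 28 83 C6 → 0xE52883C6.
0xE52883C6 = 3844637638.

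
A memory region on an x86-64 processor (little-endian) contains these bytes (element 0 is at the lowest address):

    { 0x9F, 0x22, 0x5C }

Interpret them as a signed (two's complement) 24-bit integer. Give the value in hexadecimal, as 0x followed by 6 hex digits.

Little-endian: lowest address holds the least-significant byte.
Reassemble most-significant byte first: 5C 22 9F → 0x5C229F.

0x5C229F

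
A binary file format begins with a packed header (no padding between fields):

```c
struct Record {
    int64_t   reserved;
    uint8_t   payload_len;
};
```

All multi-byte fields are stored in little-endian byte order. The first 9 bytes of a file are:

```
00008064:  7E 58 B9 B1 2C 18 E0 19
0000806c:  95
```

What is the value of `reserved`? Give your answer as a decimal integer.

`reserved` is the first field, at byte offset 0, occupying 8 bytes.
Bytes at offsets 0..7: 7E 58 B9 B1 2C 18 E0 19.
Little-endian: lowest address holds the least-significant byte.
Reassemble most-significant byte first: 19 E0 18 2C B1 B9 58 7E → 0x19E0182CB1B9587E.
0x19E0182CB1B9587E = 1864516825970727038.

1864516825970727038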